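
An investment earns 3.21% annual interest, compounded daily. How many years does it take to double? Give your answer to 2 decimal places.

21.59 years

(1 + 0.0000879452)^(365t) = 2.
365t = ln 2 / ln(1 + 0.0000879452) ≈ 0.69315/8.79413e-05 ≈ 7881.9267.
t ≈ 21.5943.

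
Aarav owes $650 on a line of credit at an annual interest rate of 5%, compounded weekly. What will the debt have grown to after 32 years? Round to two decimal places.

$3,217.00

Growth factor = (1 + 0.05/52)^1664 ≈ 4.949226303.
A ≈ 650 × 4.949226303 ≈ 3,216.9971.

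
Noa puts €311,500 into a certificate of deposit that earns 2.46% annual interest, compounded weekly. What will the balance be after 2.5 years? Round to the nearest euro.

€331,254

Growth factor = (1 + 0.0246/52)^130 ≈ 1.06341503167.
A ≈ 311,500 × 1.06341503167 ≈ 331,253.7824.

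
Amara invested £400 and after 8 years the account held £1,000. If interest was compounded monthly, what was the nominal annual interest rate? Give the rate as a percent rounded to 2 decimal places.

(1 + r/12)^96 = 1,000/400 = 2.5.
1 + r/12 = 2.5^(1/96) ≈ 1.00959, so r/12 ≈ 0.00959039.
r ≈ 12·0.00959039 = 11.50847%.

11.51%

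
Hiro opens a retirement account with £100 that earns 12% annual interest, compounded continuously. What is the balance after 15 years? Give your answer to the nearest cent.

£604.96

A = P·e^(rt) = 100·e^(0.12·15) = 100·e^1.8.
e^1.8 ≈ 6.04964746, so A ≈ 604.9647.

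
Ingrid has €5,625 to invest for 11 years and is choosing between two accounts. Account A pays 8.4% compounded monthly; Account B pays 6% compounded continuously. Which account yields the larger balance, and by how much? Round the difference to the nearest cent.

Account A, by €3,242.58

A: (1 + 0.007)^132 ≈ 2.5112509444, so 5,625 × 2.5112509444 ≈ 14,125.7866.
B: e^(0.06·11) = e^0.66 ≈ 1.9347923344, so 5,625 × 1.9347923344 ≈ 10,883.2069.
Difference ≈ 3,242.5797 in favor of A.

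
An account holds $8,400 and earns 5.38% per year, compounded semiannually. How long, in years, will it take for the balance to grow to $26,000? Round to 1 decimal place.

21.3 years

We need (1 + 0.0269)^(2t) = 3.0952, so 2t = ln 3.0952 / ln 1.0269 ≈ 42.5648.
t ≈ 42.5648/2 = 21.2824 years.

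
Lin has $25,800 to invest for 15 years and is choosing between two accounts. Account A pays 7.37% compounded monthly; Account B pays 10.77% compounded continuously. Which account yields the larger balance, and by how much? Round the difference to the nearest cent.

Account B, by $52,112.49

Account A growth factor: (1 + 0.0737/12)^180 ≈ 3.0105386911; balance ≈ 77,671.8982.
Account B growth factor: e^(0.1077·15) = e^1.6155 ≈ 5.03040249602; balance ≈ 129,784.3844.
Account B is larger by 52,112.4862.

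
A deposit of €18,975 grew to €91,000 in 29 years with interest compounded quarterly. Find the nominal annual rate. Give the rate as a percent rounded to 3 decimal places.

(1 + r/4)^116 = 91,000/18,975 = 4.79578.
1 + r/4 = 4.79578^(1/116) ≈ 1.013607, so r/4 ≈ 0.0136067.
r ≈ 4·0.0136067 = 5.44269%.

5.443%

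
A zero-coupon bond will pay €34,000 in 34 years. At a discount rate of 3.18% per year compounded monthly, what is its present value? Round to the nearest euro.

€11,549

Growth factor = (1 + 0.00265)^408 ≈ 2.9440021639.
P = 34,000/2.9440021639 ≈ 11,548.9046.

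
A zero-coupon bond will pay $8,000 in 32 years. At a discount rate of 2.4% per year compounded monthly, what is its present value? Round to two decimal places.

Growth factor = (1 + 0.002)^384 ≈ 2.153798489.
P = 8,000/2.153798489 ≈ 3,714.3679.

$3,714.37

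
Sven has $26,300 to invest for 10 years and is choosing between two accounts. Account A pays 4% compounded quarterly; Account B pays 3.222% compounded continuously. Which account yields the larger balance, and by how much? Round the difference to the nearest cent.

Account A, by $2,858.89

Account A growth factor: (1 + 0.01)^40 ≈ 1.4888637336; balance ≈ 39,157.1162.
Account B growth factor: e^(0.03222·10) = e^0.3222 ≈ 1.3801607805; balance ≈ 36,298.2285.
Account A is larger by 2,858.8877.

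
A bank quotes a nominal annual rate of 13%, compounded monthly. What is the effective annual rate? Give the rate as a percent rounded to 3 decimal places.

13.803%

One year is 12 periods at 0.0108333 each: (1 + 0.0108333)^12 ≈ 1.138032.
EAR = 1.138032 − 1 ≈ 13.80325%.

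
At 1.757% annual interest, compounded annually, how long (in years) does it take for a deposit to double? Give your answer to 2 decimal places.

39.80 years

(1 + 0.01757)^t = 2.
t = ln 2 / ln(1 + 0.01757) ≈ 0.69315/0.0174174 ≈ 39.7962.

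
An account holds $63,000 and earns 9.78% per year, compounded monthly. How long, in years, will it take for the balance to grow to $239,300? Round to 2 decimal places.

13.70 years

(1 + 0.00815)^(12t) = 239,300/63,000 = 3.7984.
12t·ln(1 + 0.00815) = ln(3.7984); 12t = 1.3346/0.00811697 ≈ 164.4189.
t ≈ 13.7016 years.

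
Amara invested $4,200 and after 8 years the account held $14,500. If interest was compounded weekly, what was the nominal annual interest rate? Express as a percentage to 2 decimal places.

(1 + r/52)^416 = 14,500/4,200 = 3.45238.
1 + r/52 = 3.45238^(1/416) ≈ 1.002983, so r/52 ≈ 0.00298296.
r ≈ 52·0.00298296 = 15.51139%.

15.51%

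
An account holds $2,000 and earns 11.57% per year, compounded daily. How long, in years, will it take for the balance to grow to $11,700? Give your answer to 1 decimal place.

15.3 years

We need (1 + 0.000316986)^(365t) = 5.85, so 365t = ln 5.85 / ln 1.000317 ≈ 5573.4952.
t ≈ 5573.4952/365 = 15.2698 years.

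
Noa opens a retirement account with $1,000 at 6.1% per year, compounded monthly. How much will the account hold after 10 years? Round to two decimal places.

$1,837.59

Growth factor = (1 + 0.061/12)^120 ≈ 1.837589792.
A ≈ 1,000 × 1.837589792 ≈ 1,837.5898.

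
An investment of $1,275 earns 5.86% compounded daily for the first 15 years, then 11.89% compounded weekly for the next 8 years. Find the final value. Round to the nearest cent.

$7,940.61

After 15 years at 5.86%: 1,275 × 2.408320091 ≈ 3,070.6081.
Then 8 years at 11.89%: 3,070.6081 × 2.586004905 ≈ 7,940.6076.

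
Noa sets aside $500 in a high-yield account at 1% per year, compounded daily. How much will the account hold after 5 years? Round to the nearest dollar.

$526

Growth factor = (1 + 0.01/365)^1825 ≈ 1.05127038.
A ≈ 500 × 1.05127038 ≈ 525.6352.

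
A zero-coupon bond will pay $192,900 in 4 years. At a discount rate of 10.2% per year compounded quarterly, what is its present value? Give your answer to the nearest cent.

$128,932.26

Growth factor = (1 + 0.0255)^16 ≈ 1.49613449186.
P = 192,900/1.49613449186 ≈ 128,932.2591.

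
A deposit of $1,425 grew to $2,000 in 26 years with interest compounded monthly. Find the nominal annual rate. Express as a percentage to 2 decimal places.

The 312-period growth factor is 2,000/1,425 = 1.40351.
r/12 = 1.40351^(1/312) − 1 ≈ 0.00108705, so r ≈ 12·0.00108705 = 1.30446%.

1.30%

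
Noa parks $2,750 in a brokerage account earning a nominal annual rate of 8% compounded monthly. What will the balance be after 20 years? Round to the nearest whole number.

Periodic rate = 8%/12 = 0.00666667; periods = 12·20 = 240.
A = 2,750·(1 + 0.08/12)^240 ≈ 2,750·4.9268027708 ≈ 13,548.7076.

$13,549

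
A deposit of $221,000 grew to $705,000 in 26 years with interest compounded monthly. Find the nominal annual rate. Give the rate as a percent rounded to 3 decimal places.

The 312-period growth factor is 705,000/221,000 = 3.19005.
r/12 = 3.19005^(1/312) − 1 ≈ 0.00372498, so r ≈ 12·0.00372498 = 4.46998%.

4.470%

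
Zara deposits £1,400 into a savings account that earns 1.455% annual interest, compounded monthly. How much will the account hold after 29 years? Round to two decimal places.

Growth factor = (1 + 0.0012125)^348 ≈ 1.524542552.
A ≈ 1,400 × 1.524542552 ≈ 2,134.3596.

£2,134.36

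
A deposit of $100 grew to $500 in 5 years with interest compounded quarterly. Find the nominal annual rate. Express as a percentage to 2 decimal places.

The 20-period growth factor is 500/100 = 5.
r/4 = 5^(1/20) − 1 ≈ 0.0837984, so r ≈ 4·0.0837984 = 33.51935%.

33.52%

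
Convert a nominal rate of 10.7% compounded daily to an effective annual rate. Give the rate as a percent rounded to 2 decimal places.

One year is 365 periods at 0.000293151 each: (1 + 0.000293151)^365 ≈ 1.112917.
EAR = 1.112917 − 1 ≈ 11.29168%.

11.29%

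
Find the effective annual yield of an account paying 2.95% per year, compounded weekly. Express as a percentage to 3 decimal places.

2.993%

One year is 52 periods at 0.000567308 each: (1 + 0.000567308)^52 ≈ 1.029931.
EAR = 1.029931 − 1 ≈ 2.99308%.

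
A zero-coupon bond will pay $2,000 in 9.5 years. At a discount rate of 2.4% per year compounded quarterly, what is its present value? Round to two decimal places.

Periodic rate = 2.4%/4 = 0.006; 38 periods.
P = 2,000/(1 + 0.006)^38 ≈ 2,000/1.255229876 ≈ 1,593.3337.

$1,593.33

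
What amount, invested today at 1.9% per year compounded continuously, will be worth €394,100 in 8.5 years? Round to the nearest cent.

P = A·e^(−rt) = 394,100·e^(−0.1615).
e^(−0.1615) ≈ 0.850866531465, so P ≈ 335,326.5001.

€335,326.50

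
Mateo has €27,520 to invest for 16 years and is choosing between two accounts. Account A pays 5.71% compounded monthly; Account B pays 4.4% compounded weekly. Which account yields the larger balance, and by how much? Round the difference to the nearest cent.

A: (1 + 0.0571/12)^192 ≈ 2.4878857763, so 27,520 × 2.4878857763 ≈ 68,466.6166.
B: (1 + 0.044/52)^832 ≈ 2.0212220864, so 27,520 × 2.0212220864 ≈ 55,624.0318.
Difference ≈ 12,842.5847 in favor of A.

Account A, by €12,842.58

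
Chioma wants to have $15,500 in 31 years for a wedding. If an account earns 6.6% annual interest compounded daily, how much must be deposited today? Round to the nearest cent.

$2,003.76

Periodic rate = 6.6%/365 = 0.000180822; 11315 periods.
P = 15,500/(1 + 0.066/365)^11315 ≈ 15,500/7.7354606906 ≈ 2,003.7591.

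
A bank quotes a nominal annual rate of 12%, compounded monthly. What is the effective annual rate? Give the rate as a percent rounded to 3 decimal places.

12.683%

One year is 12 periods at 0.01 each: (1 + 0.01)^12 ≈ 1.126825.
EAR = 1.126825 − 1 ≈ 12.68250%.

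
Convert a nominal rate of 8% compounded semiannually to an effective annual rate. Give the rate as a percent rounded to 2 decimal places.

EAR = (1 + 8%/2)^2 − 1 = (1 + 0.04)^2 − 1.
(1 + 0.04)^2 ≈ 1.0816, so EAR ≈ 8.16000%.

8.16%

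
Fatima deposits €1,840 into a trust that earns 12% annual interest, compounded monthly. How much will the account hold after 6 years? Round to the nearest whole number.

Periodic rate = 12%/12 = 0.01; periods = 12·6 = 72.
A = 1,840·(1 + 0.01)^72 ≈ 1,840·2.047099312 ≈ 3,766.6627.

€3,767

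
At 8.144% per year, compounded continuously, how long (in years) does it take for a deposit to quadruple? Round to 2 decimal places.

17.02 years

e^(0.08144t) = 4, so 0.08144t = ln 4 ≈ 1.3863.
t ≈ 1.3863/0.08144 ≈ 17.0223.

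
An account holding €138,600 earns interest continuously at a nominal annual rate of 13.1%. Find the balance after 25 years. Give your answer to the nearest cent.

€3,665,031.05

A = P·e^(rt) = 138,600·e^(0.131·25) = 138,600·e^3.275.
e^3.275 ≈ 26.44322548056, so A ≈ 3,665,031.0516.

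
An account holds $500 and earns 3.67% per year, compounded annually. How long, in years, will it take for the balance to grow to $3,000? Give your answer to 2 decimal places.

49.71 years

(1 + 0.0367)^t = 3,000/500 = 6.
t·ln(1 + 0.0367) = ln(6); t = 1.7918/0.0360426 ≈ 49.7123.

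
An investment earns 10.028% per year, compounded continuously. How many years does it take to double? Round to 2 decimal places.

e^(0.10028t) = 2, so 0.10028t = ln 2 ≈ 0.69315.
t ≈ 0.69315/0.10028 ≈ 6.9121.

6.91 years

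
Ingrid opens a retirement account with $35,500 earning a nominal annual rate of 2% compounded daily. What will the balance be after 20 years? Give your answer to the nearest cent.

$52,959.20

Growth factor = (1 + 0.02/365)^7300 ≈ 1.4918083496.
A ≈ 35,500 × 1.4918083496 ≈ 52,959.1964.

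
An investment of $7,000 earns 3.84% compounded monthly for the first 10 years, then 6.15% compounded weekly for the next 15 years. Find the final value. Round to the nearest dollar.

$25,823

After 10 years at 3.84%: 7,000 × 1.4672456087 ≈ 10,270.7193.
Then 15 years at 6.15%: 10,270.7193 × 2.5142006321 ≈ 25,822.6489.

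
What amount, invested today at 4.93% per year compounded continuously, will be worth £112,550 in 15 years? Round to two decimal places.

P = A·e^(−rt) = 112,550·e^(−0.7395).
e^(−0.7395) ≈ 0.477352532128, so P ≈ 53,726.0275.

£53,726.03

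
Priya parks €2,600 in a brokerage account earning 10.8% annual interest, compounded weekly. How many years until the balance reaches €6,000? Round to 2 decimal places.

(1 + 0.00207692)^(52t) = 6,000/2,600 = 2.3077.
52t·ln(1 + 0.00207692) = ln(2.3077); 52t = 0.83625/0.00207477 ≈ 403.0559.
t ≈ 7.7511 years.

7.75 years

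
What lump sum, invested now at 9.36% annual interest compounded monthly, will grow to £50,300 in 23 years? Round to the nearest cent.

Periodic rate = 9.36%/12 = 0.0078; 276 periods.
P = 50,300/(1 + 0.0078)^276 ≈ 50,300/8.5373229347 ≈ 5,891.7767.

£5,891.78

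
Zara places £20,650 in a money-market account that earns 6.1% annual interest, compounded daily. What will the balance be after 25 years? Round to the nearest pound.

£94,878

Growth factor = (1 + 0.061/365)^9125 ≈ 4.5945581058.
A ≈ 20,650 × 4.5945581058 ≈ 94,877.6249.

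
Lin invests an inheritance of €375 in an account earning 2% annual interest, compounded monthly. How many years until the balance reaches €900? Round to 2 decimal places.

43.81 years

We need (1 + 0.00166667)^(12t) = 2.4, so 12t = ln 2.4 / ln 1.001667 ≈ 525.7189.
t ≈ 525.7189/12 = 43.8099 years.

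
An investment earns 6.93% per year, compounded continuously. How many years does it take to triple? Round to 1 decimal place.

15.9 years

e^(0.0693t) = 3, so 0.0693t = ln 3 ≈ 1.0986.
t ≈ 1.0986/0.0693 ≈ 15.8530.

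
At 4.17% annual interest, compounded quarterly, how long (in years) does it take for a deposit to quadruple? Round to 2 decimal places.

33.42 years

(1 + 0.010425)^(4t) = 4.
4t = ln 4 / ln(1 + 0.010425) ≈ 1.3863/0.010371 ≈ 133.6698.
t ≈ 33.4175.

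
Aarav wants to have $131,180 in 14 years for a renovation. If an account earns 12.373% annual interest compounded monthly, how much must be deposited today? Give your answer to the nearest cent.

$23,411.32

Periodic rate = 12.373%/12 = 0.0103108; 168 periods.
P = 131,180/(1 + 0.12373/12)^168 ≈ 131,180/5.60327136397 ≈ 23,411.3238.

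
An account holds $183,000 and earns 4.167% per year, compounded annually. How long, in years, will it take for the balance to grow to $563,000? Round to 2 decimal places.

27.53 years

(1 + 0.04167)^t = 563,000/183,000 = 3.0765.
t·ln(1 + 0.04167) = ln(3.0765); t = 1.1238/0.0408252 ≈ 27.5270.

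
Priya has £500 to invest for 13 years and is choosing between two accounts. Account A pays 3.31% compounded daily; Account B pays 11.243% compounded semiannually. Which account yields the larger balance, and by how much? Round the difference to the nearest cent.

Account B, by £1,303.83

A: (1 + 0.0331/365)^4745 ≈ 1.53768877, so 500 × 1.53768877 ≈ 768.8444.
B: (1 + 0.056215)^26 ≈ 4.145344259, so 500 × 4.145344259 ≈ 2,072.6721.
Difference ≈ 1,303.8277 in favor of B.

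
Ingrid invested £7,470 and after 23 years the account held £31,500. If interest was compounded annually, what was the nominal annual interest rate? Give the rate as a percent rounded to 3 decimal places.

6.457%

The 23-period growth factor is 31,500/7,470 = 4.21687.
r = 4.21687^(1/23) − 1 ≈ 0.0645682, i.e. 6.45682%.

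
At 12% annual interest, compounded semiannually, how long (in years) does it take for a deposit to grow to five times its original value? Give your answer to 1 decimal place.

13.8 years

(1 + 0.06)^(2t) = 5.
2t = ln 5 / ln(1 + 0.06) ≈ 1.6094/0.0582689 ≈ 27.6209.
t ≈ 13.8104.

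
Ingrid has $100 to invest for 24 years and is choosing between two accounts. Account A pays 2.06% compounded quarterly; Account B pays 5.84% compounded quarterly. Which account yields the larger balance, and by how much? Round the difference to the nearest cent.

Account B, by $238.33

A: (1 + 0.00515)^96 ≈ 1.63743546, so 100 × 1.63743546 ≈ 163.7435.
B: (1 + 0.0146)^96 ≈ 4.02074348, so 100 × 4.02074348 ≈ 402.0743.
Difference ≈ 238.3308 in favor of B.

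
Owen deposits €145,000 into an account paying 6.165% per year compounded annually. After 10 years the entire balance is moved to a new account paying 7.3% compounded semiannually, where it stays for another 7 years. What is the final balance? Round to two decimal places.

Phase 1: 145,000·(1 + 0.06165)^10 ≈ 263,743.4259.
Phase 2: 263,743.4259·(1 + 0.0365)^14 ≈ 435,664.2594.

€435,664.26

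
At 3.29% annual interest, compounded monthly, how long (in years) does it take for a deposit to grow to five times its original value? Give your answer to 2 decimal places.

48.99 years

(1 + 0.00274167)^(12t) = 5.
12t = ln 5 / ln(1 + 0.00274167) ≈ 1.6094/0.00273792 ≈ 587.8334.
t ≈ 48.9861.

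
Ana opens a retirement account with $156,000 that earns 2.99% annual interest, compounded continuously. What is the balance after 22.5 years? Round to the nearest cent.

$305,700.54

A = P·e^(rt) = 156,000·e^(0.0299·22.5) = 156,000·e^0.67275.
e^0.67275 ≈ 1.95961886951, so A ≈ 305,700.5436.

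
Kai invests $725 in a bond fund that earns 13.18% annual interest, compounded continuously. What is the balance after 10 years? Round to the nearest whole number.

A = P·e^(rt) = 725·e^(0.1318·10) = 725·e^1.318.
e^1.318 ≈ 3.735942016, so A ≈ 2,708.5580.

$2,709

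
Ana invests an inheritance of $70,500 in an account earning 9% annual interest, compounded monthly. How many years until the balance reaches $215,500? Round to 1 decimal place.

12.5 years

(1 + 0.0075)^(12t) = 215,500/70,500 = 3.0567.
12t·ln(1 + 0.0075) = ln(3.0567); 12t = 1.1173/0.00747201 ≈ 149.5377.
t ≈ 12.4615 years.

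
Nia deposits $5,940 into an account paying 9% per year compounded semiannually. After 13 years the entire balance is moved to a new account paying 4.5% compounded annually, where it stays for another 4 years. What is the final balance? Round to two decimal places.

$22,247.19

Phase 1: 5,940·(1 + 0.045)^26 ≈ 18,655.6333.
Phase 2: 18,655.6333·(1 + 0.045)^4 ≈ 22,247.1897.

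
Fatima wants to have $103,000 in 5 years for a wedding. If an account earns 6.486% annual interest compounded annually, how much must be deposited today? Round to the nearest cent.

$75,227.16

Growth factor = (1 + 0.06486)^5 ≈ 1.3691863737.
P = 103,000/1.3691863737 ≈ 75,227.1582.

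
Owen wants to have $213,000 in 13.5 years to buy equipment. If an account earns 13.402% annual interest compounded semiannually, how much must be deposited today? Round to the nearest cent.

$36,968.38

Periodic rate = 13.402%/2 = 0.06701; 27 periods.
P = 213,000/(1 + 0.06701)^27 ≈ 213,000/5.7616811438 ≈ 36,968.3769.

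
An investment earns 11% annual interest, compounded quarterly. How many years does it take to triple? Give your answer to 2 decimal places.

10.12 years

(1 + 0.0275)^(4t) = 3.
4t = ln 3 / ln(1 + 0.0275) ≈ 1.0986/0.0271287 ≈ 40.4964.
t ≈ 10.1241.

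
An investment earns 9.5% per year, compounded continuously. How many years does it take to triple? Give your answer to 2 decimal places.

e^(0.095t) = 3, so 0.095t = ln 3 ≈ 1.0986.
t ≈ 1.0986/0.095 ≈ 11.5643.

11.56 years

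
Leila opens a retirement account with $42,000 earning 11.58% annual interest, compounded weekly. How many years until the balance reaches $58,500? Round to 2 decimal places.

(1 + 0.00222692)^(52t) = 58,500/42,000 = 1.3929.
52t·ln(1 + 0.00222692) = ln(1.3929); 52t = 0.33136/0.00222445 ≈ 148.9616.
t ≈ 2.8646 years.

2.86 years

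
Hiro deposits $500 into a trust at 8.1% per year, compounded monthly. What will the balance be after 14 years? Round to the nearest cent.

$1,548.12

Growth factor = (1 + 0.00675)^168 ≈ 3.096244377.
A ≈ 500 × 3.096244377 ≈ 1,548.1222.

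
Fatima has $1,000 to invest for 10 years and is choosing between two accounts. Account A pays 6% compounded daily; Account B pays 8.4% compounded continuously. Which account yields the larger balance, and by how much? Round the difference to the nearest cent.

A: (1 + 0.06/365)^3650 ≈ 1.822028955, so 1,000 × 1.822028955 ≈ 1,822.0290.
B: e^(0.084·10) = e^0.84 ≈ 2.316366977, so 1,000 × 2.316366977 ≈ 2,316.3670.
Difference ≈ 494.3380 in favor of B.

Account B, by $494.34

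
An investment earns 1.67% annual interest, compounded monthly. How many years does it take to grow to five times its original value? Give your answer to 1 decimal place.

(1 + 0.00139167)^(12t) = 5.
12t = ln 5 / ln(1 + 0.00139167) ≈ 1.6094/0.0013907 ≈ 1157.2869.
t ≈ 96.4406.

96.4 years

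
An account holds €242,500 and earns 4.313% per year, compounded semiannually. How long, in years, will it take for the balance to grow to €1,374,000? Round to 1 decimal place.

40.6 years

(1 + 0.021565)^(2t) = 1,374,000/242,500 = 5.666.
2t·ln(1 + 0.021565) = ln(5.666); 2t = 1.7345/0.0213358 ≈ 81.2945.
t ≈ 40.6472 years.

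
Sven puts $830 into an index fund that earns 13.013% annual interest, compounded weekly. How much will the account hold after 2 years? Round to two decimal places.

$1,076.38

Periodic rate = 13.013%/52 = 0.0025025; periods = 52·2 = 104.
A = 830·(1 + 0.0025025)^104 ≈ 830·1.296845649 ≈ 1,076.3819.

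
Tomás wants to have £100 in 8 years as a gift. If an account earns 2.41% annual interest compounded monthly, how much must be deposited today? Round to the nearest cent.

Periodic rate = 2.41%/12 = 0.00200833; 96 periods.
P = 100/(1 + 0.0241/12)^96 ≈ 100/1.2124058 ≈ 82.4806.

£82.48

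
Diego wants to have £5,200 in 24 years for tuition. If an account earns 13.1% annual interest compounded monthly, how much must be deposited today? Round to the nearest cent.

Periodic rate = 13.1%/12 = 0.0109167; 288 periods.
P = 5,200/(1 + 0.131/12)^288 ≈ 5,200/22.80461392 ≈ 228.0240.

£228.02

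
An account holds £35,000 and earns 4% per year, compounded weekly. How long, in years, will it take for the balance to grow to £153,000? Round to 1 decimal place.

We need (1 + 0.000769231)^(52t) = 4.3714, so 52t = ln 4.3714 / ln 1.000769 ≈ 1918.3543.
t ≈ 1918.3543/52 = 36.8914 years.

36.9 years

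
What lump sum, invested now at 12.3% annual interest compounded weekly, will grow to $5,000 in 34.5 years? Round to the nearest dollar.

$72

Growth factor = (1 + 0.123/52)^1794 ≈ 69.30306584.
P = 5,000/69.30306584 ≈ 72.1469.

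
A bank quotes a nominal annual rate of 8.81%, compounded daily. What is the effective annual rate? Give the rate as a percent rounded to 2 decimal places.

EAR = (1 + 8.81%/365)^365 − 1 = (1 + 0.00024137)^365 − 1.
(1 + 0.00024137)^365 ≈ 1.092086, so EAR ≈ 9.20857%.

9.21%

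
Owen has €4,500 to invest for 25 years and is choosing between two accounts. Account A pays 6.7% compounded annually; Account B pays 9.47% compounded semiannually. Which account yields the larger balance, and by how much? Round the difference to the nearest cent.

Account B, by €22,710.41

A: (1 + 0.067)^25 ≈ 5.0595336144, so 4,500 × 5.0595336144 ≈ 22,767.9013.
B: (1 + 0.04735)^50 ≈ 10.106292236, so 4,500 × 10.106292236 ≈ 45,478.3151.
Difference ≈ 22,710.4138 in favor of B.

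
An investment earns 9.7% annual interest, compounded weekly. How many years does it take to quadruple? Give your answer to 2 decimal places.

(1 + 0.00186538)^(52t) = 4.
52t = ln 4 / ln(1 + 0.00186538) ≈ 1.3863/0.00186365 ≈ 743.8610.
t ≈ 14.3050.

14.31 years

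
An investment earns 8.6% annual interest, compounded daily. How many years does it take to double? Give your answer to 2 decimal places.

(1 + 0.000235616)^(365t) = 2.
365t = ln 2 / ln(1 + 0.000235616) ≈ 0.69315/0.000235589 ≈ 2942.1922.
t ≈ 8.0608.

8.06 years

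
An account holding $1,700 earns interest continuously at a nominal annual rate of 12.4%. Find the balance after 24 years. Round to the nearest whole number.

$33,336

A = P·e^(rt) = 1,700·e^(0.124·24) = 1,700·e^2.976.
e^2.976 ≈ 19.609222671, so A ≈ 33,335.6785.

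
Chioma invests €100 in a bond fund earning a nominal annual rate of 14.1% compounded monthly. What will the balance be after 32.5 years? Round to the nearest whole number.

Periodic rate = 14.1%/12 = 0.01175; periods = 12·32.5 = 390.
A = 100·(1 + 0.01175)^390 ≈ 100·95.18162056 ≈ 9,518.1621.

€9,518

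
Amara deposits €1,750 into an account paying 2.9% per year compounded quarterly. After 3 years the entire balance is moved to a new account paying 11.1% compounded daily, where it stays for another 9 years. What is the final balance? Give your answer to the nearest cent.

After 3 years at 2.9%: 1,750 × 1.090554346 ≈ 1,908.4701.
Then 9 years at 11.1%: 1,908.4701 × 2.715152518 ≈ 5,181.7874.

€5,181.79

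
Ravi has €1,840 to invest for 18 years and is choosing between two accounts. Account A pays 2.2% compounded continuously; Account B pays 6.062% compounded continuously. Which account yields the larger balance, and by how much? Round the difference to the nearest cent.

Account B, by €2,745.02

Account A growth factor: e^(0.022·18) = e^0.396 ≈ 1.485869318; balance ≈ 2,733.9995.
Account B growth factor: e^(0.06062·18) = e^1.09116 ≈ 2.977726232; balance ≈ 5,479.0163.
Account B is larger by 2,745.0167.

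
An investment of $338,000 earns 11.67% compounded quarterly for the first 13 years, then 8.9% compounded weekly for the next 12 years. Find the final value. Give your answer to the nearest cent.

After 13 years at 11.67%: 338,000 × 4.461078450284 ≈ 1,507,844.5162.
Then 12 years at 8.9%: 1,507,844.5162 × 2.906899589307 ≈ 4,383,152.6049.

$4,383,152.60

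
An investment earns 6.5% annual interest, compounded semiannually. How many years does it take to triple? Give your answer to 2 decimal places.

(1 + 0.0325)^(2t) = 3.
2t = ln 3 / ln(1 + 0.0325) ≈ 1.0986/0.031983 ≈ 34.3498.
t ≈ 17.1749.

17.17 years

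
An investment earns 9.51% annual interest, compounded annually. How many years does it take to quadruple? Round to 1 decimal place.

15.3 years

(1 + 0.0951)^t = 4.
t = ln 4 / ln(1 + 0.0951) ≈ 1.3863/0.0908457 ≈ 15.2599.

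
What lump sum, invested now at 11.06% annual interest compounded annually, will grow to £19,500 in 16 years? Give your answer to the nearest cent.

£3,640.09

Growth factor = (1 + 0.1106)^16 ≈ 5.3570130727.
P = 19,500/5.3570130727 ≈ 3,640.0882.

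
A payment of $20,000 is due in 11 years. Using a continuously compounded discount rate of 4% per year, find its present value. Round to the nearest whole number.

$12,881

P = A·e^(−rt) = 20,000·e^(−0.44).
e^(−0.44) ≈ 0.64403642108, so P ≈ 12,880.7284.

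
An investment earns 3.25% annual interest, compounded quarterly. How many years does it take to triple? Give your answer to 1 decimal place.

33.9 years

(1 + 0.008125)^(4t) = 3.
4t = ln 3 / ln(1 + 0.008125) ≈ 1.0986/0.00809217 ≈ 135.7624.
t ≈ 33.9406.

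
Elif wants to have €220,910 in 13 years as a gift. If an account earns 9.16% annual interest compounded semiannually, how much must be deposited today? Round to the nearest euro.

€68,953

Growth factor = (1 + 0.0458)^26 ≈ 3.20379393452.
P = 220,910/3.20379393452 ≈ 68,952.6245.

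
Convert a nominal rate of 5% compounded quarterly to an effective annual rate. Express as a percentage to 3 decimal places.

5.095%

One year is 4 periods at 0.0125 each: (1 + 0.0125)^4 ≈ 1.050945.
EAR = 1.050945 − 1 ≈ 5.09453%.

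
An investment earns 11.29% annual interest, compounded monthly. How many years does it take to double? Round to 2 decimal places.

6.17 years

(1 + 0.00940833)^(12t) = 2.
12t = ln 2 / ln(1 + 0.00940833) ≈ 0.69315/0.00936435 ≈ 74.0198.
t ≈ 6.1683.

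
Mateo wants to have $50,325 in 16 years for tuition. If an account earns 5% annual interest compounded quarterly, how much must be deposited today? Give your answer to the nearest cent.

$22,724.89

Growth factor = (1 + 0.0125)^64 ≈ 2.2145324106.
P = 50,325/2.2145324106 ≈ 22,724.8875.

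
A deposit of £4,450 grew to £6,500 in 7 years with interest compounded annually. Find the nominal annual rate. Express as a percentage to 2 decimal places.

The 7-period growth factor is 6,500/4,450 = 1.46067.
r = 1.46067^(1/7) − 1 ≈ 0.05562, i.e. 5.56200%.

5.56%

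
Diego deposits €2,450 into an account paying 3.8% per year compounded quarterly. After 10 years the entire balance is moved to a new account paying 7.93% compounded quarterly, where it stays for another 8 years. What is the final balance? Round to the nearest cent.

€6,702.55

After 10 years at 3.8%: 2,450 × 1.459664115 ≈ 3,576.1771.
Then 8 years at 7.93%: 3,576.1771 × 1.874221562 ≈ 6,702.5482.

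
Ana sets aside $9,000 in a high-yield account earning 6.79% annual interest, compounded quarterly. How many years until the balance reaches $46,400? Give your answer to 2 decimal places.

24.36 years

We need (1 + 0.016975)^(4t) = 5.1556, so 4t = ln 5.1556 / ln 1.016975 ≈ 97.4348.
t ≈ 97.4348/4 = 24.3587 years.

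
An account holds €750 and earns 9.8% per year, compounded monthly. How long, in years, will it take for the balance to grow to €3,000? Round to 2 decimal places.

14.20 years

(1 + 0.00816667)^(12t) = 3,000/750 = 4.
12t·ln(1 + 0.00816667) = ln(4); 12t = 1.3863/0.0081335 ≈ 170.4425.
t ≈ 14.2035 years.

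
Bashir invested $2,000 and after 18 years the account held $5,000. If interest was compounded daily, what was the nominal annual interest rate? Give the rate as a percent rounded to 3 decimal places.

5.091%

The 6570-period growth factor is 5,000/2,000 = 2.5.
r/365 = 2.5^(1/6570) − 1 ≈ 0.000139476, so r ≈ 365·0.000139476 = 5.09086%.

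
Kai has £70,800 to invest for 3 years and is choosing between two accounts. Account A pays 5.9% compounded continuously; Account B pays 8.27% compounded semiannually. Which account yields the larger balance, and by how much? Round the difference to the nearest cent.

Account B, by £5,775.50

A: e^(0.059·3) = e^0.177 ≈ 1.1936310931, so 70,800 × 1.1936310931 ≈ 84,509.0814.
B: (1 + 0.04135)^6 ≈ 1.2752059434, so 70,800 × 1.2752059434 ≈ 90,284.5808.
Difference ≈ 5,775.4994 in favor of B.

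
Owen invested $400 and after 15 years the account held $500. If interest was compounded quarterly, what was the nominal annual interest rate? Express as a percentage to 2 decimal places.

1.49%

(1 + r/4)^60 = 500/400 = 1.25.
1 + r/4 = 1.25^(1/60) ≈ 1.003726, so r/4 ≈ 0.00372598.
r ≈ 4·0.00372598 = 1.49039%.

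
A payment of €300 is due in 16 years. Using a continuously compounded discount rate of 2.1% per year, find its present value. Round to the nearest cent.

P = A·e^(−rt) = 300·e^(−0.336).
e^(−0.336) ≈ 0.714623106, so P ≈ 214.3869.

€214.39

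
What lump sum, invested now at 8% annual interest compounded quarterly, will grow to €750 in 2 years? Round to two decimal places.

€640.12

Growth factor = (1 + 0.02)^8 ≈ 1.17165938.
P = 750/1.17165938 ≈ 640.1178.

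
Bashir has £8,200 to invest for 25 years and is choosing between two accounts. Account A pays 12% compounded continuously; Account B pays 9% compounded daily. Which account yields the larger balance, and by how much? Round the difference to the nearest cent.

Account A, by £86,923.54

Account A growth factor: e^(0.12·25) = e^3 ≈ 20.0855369232; balance ≈ 164,701.4028.
Account B growth factor: (1 + 0.09/365)^9125 ≈ 9.4851047619; balance ≈ 77,777.8590.
Account A is larger by 86,923.5437.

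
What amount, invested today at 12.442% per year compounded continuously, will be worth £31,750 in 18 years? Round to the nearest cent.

P = A·e^(−rt) = 31,750·e^(−2.23956).
e^(−2.23956) ≈ 0.10650535643, so P ≈ 3,381.5451.

£3,381.55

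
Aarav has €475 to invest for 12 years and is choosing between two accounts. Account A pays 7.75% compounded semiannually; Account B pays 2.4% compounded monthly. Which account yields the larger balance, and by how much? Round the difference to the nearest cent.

A: (1 + 0.03875)^24 ≈ 2.490375774, so 475 × 2.490375774 ≈ 1,182.9285.
B: (1 + 0.002)^144 ≈ 1.33337375, so 475 × 1.33337375 ≈ 633.3525.
Difference ≈ 549.5760 in favor of A.

Account A, by €549.58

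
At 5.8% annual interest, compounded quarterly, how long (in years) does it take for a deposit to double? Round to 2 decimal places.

(1 + 0.0145)^(4t) = 2.
4t = ln 2 / ln(1 + 0.0145) ≈ 0.69315/0.0143959 ≈ 48.1490.
t ≈ 12.0372.

12.04 years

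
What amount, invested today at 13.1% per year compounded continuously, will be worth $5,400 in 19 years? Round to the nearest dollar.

P = A·e^(−rt) = 5,400·e^(−2.489).
e^(−2.489) ≈ 0.08299291801, so P ≈ 448.1618.

$448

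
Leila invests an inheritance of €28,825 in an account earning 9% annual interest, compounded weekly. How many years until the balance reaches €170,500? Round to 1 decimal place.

19.8 years

(1 + 0.00173077)^(52t) = 170,500/28,825 = 5.915.
52t·ln(1 + 0.00173077) = ln(5.915); 52t = 1.7775/0.00172927 ≈ 1027.8840.
t ≈ 19.7670 years.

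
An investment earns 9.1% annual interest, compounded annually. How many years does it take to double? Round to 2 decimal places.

7.96 years

(1 + 0.091)^t = 2.
t = ln 2 / ln(1 + 0.091) ≈ 0.69315/0.0870947 ≈ 7.9585.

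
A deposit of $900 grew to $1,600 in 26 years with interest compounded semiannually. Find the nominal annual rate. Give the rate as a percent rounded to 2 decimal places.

(1 + r/2)^52 = 1,600/900 = 1.77778.
1 + r/2 = 1.77778^(1/52) ≈ 1.011126, so r/2 ≈ 0.0111261.
r ≈ 2·0.0111261 = 2.22523%.

2.23%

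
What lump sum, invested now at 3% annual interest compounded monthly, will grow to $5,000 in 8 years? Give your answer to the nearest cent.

$3,934.32

Periodic rate = 3%/12 = 0.0025; 96 periods.
P = 5,000/(1 + 0.0025)^96 ≈ 5,000/1.270868467 ≈ 3,934.3175.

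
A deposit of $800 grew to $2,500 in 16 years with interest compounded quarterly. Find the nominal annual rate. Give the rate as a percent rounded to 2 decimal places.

7.19%

(1 + r/4)^64 = 2,500/800 = 3.125.
1 + r/4 = 3.125^(1/64) ≈ 1.017963, so r/4 ≈ 0.0179631.
r ≈ 4·0.0179631 = 7.18524%.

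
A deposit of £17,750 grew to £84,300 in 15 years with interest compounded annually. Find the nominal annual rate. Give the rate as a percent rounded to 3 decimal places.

10.945%

The 15-period growth factor is 84,300/17,750 = 4.7493.
r = 4.7493^(1/15) − 1 ≈ 0.109452, i.e. 10.94522%.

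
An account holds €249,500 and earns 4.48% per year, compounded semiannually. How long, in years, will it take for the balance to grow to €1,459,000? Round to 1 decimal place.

39.9 years

(1 + 0.0224)^(2t) = 1,459,000/249,500 = 5.8477.
2t·ln(1 + 0.0224) = ln(5.8477); 2t = 1.766/0.0221528 ≈ 79.7212.
t ≈ 39.8606 years.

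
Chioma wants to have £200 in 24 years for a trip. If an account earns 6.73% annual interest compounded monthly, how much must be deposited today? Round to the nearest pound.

£40

Growth factor = (1 + 0.0673/12)^288 ≈ 5.00625221.
P = 200/5.00625221 ≈ 39.9500.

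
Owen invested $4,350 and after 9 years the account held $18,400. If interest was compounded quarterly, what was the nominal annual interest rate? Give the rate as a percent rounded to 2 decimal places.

16.35%

The 36-period growth factor is 18,400/4,350 = 4.22989.
r/4 = 4.22989^(1/36) − 1 ≈ 0.0408737, so r ≈ 4·0.0408737 = 16.34946%.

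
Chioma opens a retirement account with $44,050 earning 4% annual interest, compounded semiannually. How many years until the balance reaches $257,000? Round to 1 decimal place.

44.5 years

(1 + 0.02)^(2t) = 257,000/44,050 = 5.8343.
2t·ln(1 + 0.02) = ln(5.8343); 2t = 1.7638/0.0198026 ≈ 89.0665.
t ≈ 44.5333 years.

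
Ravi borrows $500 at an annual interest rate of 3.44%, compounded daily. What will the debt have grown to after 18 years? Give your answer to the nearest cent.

Periodic rate = 3.44%/365 = 0.0000942466; periods = 365·18 = 6570.
A = 500·(1 + 0.0344/365)^6570 ≈ 500·1.8573873 ≈ 928.6937.

$928.69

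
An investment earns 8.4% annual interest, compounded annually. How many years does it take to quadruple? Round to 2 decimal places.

17.19 years

(1 + 0.084)^t = 4.
t = ln 4 / ln(1 + 0.084) ≈ 1.3863/0.0806579 ≈ 17.1873.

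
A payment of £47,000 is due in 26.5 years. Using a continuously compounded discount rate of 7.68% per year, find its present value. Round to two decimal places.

£6,140.75

P = A·e^(−rt) = 47,000·e^(−2.0352).
e^(−2.0352) ≈ 0.13065434902, so P ≈ 6,140.7544.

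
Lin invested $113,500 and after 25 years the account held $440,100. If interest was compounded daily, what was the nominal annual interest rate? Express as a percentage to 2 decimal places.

(1 + r/365)^9125 = 440,100/113,500 = 3.87753.
1 + r/365 = 3.87753^(1/9125) ≈ 1.000149, so r/365 ≈ 0.000148526.
r ≈ 365·0.000148526 = 5.42120%.

5.42%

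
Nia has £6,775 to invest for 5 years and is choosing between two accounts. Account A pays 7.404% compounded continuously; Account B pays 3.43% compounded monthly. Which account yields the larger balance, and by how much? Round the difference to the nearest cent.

Account A, by £1,769.84

A: e^(0.07404·5) = e^0.3702 ≈ 1.448024191, so 6,775 × 1.448024191 ≈ 9,810.3639.
B: (1 + 0.0343/12)^60 ≈ 1.186793775, so 6,775 × 1.186793775 ≈ 8,040.5278.
Difference ≈ 1,769.8361 in favor of A.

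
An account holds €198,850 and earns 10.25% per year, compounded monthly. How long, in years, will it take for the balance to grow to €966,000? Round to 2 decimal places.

15.49 years

(1 + 0.00854167)^(12t) = 966,000/198,850 = 4.8579.
12t·ln(1 + 0.00854167) = ln(4.8579); 12t = 1.5806/0.00850539 ≈ 185.8366.
t ≈ 15.4864 years.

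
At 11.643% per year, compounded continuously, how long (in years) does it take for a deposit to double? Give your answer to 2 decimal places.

5.95 years

e^(0.11643t) = 2, so 0.11643t = ln 2 ≈ 0.69315.
t ≈ 0.69315/0.11643 ≈ 5.9533.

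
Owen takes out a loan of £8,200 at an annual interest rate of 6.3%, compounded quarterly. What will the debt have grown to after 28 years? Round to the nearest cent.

£47,199.67

Periodic rate = 6.3%/4 = 0.01575; periods = 4·28 = 112.
A = 8,200·(1 + 0.01575)^112 ≈ 8,200·5.756056813 ≈ 47,199.6659.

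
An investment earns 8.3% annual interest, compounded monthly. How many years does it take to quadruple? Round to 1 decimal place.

(1 + 0.00691667)^(12t) = 4.
12t = ln 4 / ln(1 + 0.00691667) ≈ 1.3863/0.00689286 ≈ 201.1205.
t ≈ 16.7600.

16.8 years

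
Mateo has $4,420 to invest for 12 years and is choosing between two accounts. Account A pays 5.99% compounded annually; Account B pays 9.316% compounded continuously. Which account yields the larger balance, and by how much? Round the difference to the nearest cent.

Account B, by $4,634.66

A: (1 + 0.0599)^12 ≈ 2.009919695, so 4,420 × 2.009919695 ≈ 8,883.8451.
B: e^(0.09316·12) = e^1.11792 ≈ 3.0584859318, so 4,420 × 3.0584859318 ≈ 13,518.5078.
Difference ≈ 4,634.6628 in favor of B.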